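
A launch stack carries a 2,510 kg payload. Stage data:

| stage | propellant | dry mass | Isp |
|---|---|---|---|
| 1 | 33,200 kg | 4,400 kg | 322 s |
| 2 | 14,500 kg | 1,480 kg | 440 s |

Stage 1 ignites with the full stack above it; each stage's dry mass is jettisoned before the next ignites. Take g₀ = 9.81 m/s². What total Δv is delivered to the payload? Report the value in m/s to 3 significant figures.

Ignition mass of stage 1 = 33,200+4,400 + 14,500+1,480 + 2,510 = 56,090 kg.
Stage 1: m₀ = 56,090 kg, m_f = 56,090 − 33,200 = 22,890 kg; Δv = 322×9.81×ln(2.45) = 3158.8×0.8963 ≈ 2831 m/s.
Stage 2: m₀ = 18,490 kg, m_f = 18,490 − 14,500 = 3,990 kg; Δv = 440×9.81×ln(4.634) = 4316.4×1.5334 ≈ 6619 m/s.
Total Δv = 2831 + 6619 = 9450 m/s.

Δv ≈ 9450 m/s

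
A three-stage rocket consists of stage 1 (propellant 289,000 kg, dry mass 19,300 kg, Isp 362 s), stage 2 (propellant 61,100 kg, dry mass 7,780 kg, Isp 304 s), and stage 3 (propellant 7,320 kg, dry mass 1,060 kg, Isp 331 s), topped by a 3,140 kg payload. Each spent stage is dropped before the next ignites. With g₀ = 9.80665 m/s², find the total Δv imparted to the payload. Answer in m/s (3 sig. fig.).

Δv ≈ 12400 m/s

Ignition mass of stage 1 = 289,000+19,300 + 61,100+7,780 + 7,320+1,060 + 3,140 = 388,700 kg.
Stage 1: m₀ = 388,700 kg, m_f = 388,700 − 289,000 = 99,700 kg; Δv = 362×9.80665×ln(3.899) = 3550.0×1.3606 ≈ 4830 m/s.
Stage 2: m₀ = 80,400 kg, m_f = 80,400 − 61,100 = 19,300 kg; Δv = 304×9.80665×ln(4.166) = 2981.2×1.4269 ≈ 4254 m/s.
Stage 3: m₀ = 11,520 kg, m_f = 11,520 − 7,320 = 4,200 kg; Δv = 331×9.80665×ln(2.743) = 3246.0×1.0090 ≈ 3275 m/s.
Total Δv = 4830 + 4254 + 3275 = 12359 m/s.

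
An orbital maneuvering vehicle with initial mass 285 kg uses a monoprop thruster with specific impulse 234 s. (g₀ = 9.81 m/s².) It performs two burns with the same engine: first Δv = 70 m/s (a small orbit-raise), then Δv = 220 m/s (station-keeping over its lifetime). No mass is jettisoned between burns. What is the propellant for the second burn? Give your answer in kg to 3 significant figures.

propellant for the second burn ≈ 25.3 kg

v_e = Isp · g₀ = 234 × 9.81 = 2295.5 m/s.
After the first burn: m = 285 × exp(−70/2295.5) = 285 × 0.96997 = 276.441 kg.
After the second burn: m = 276.441 × exp(−220/2295.5) = 276.441 × 0.90861 = 251.177 kg.
Second-burn propellant = 276.441 − 251.177 = 25.264 kg.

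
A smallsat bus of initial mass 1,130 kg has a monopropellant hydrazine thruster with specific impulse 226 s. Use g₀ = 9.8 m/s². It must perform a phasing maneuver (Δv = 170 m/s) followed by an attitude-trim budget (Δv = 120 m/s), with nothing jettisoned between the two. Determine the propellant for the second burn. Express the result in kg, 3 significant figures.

v_e = Isp · g₀ = 226 × 9.8 = 2214.8 m/s.
After the first burn: m = 1130 × exp(−170/2214.8) = 1130 × 0.92612 = 1,046.52 kg.
After the second burn: m = 1,046.52 × exp(−120/2214.8) = 1,046.52 × 0.94726 = 991.327 kg.
Second-burn propellant = 1,046.52 − 991.327 = 55.193 kg.

propellant for the second burn ≈ 55.2 kg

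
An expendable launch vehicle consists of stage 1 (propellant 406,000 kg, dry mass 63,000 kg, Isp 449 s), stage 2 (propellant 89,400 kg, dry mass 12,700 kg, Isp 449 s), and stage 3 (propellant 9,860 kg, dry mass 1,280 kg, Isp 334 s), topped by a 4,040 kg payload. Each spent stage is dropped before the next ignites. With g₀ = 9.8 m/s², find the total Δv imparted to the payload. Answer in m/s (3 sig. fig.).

Δv ≈ 14900 m/s

Ignition mass of stage 1 = 406,000+63,000 + 89,400+12,700 + 9,860+1,280 + 4,040 = 586,280 kg.
Stage 1: m₀ = 586,280 kg, m_f = 586,280 − 406,000 = 180,280 kg; Δv = 449×9.8×ln(3.252) = 4400.2×1.1793 ≈ 5189 m/s.
Stage 2: m₀ = 117,280 kg, m_f = 117,280 − 89,400 = 27,880 kg; Δv = 449×9.8×ln(4.207) = 4400.2×1.4367 ≈ 6322 m/s.
Stage 3: m₀ = 15,180 kg, m_f = 15,180 − 9,860 = 5,320 kg; Δv = 334×9.8×ln(2.853) = 3273.2×1.0485 ≈ 3432 m/s.
Total Δv = 5189 + 6322 + 3432 = 14943 m/s.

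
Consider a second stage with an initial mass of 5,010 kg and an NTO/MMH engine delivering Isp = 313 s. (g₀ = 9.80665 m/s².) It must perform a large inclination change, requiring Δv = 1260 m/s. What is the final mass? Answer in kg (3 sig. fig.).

v_e = Isp · g₀ = 313 × 9.80665 = 3069.5 m/s.
From the ideal rocket equation, m₀/m_f = exp(Δv / v_e) = exp(1260 / 3069.5) = exp(0.4105) = 1.5076.
m_f = m₀ / 1.5076 = 5,010 / 1.5076 = 3,323.16 kg.

final mass ≈ 3320 kg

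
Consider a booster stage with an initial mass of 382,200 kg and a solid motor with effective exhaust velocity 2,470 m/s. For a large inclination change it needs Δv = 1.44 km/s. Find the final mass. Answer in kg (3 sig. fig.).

Rocket equation: m₀/m_f = exp(Δv / v_e) = exp(1440 / 2470.0) = exp(0.5830) = 1.7914.
m_f = m₀ / 1.7914 = 382,200 / 1.7914 = 213,353 kg.

final mass ≈ 213000 kg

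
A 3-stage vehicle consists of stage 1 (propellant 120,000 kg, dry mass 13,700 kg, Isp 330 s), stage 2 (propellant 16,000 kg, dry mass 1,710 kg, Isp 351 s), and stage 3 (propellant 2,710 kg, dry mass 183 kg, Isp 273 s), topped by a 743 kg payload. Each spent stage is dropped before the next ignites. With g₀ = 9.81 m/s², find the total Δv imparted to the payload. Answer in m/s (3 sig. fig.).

Ignition mass of stage 1 = 120,000+13,700 + 16,000+1,710 + 2,710+183 + 743 = 155,046 kg.
Stage 1: m₀ = 155,046 kg, m_f = 155,046 − 120,000 = 35,046 kg; Δv = 330×9.81×ln(4.424) = 3237.3×1.4871 ≈ 4814 m/s.
Stage 2: m₀ = 21,346 kg, m_f = 21,346 − 16,000 = 5,346 kg; Δv = 351×9.81×ln(3.993) = 3443.3×1.3845 ≈ 4767 m/s.
Stage 3: m₀ = 3,636 kg, m_f = 3,636 − 2,710 = 926 kg; Δv = 273×9.81×ln(3.927) = 2678.1×1.3678 ≈ 3663 m/s.
Total Δv = 4814 + 4767 + 3663 = 13244 m/s.

Δv ≈ 13200 m/s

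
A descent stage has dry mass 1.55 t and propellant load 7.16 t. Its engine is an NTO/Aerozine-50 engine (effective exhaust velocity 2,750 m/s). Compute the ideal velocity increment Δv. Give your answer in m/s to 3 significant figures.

m₀ = m_dry + m_prop = 1.55 + 7.16 = 8.71 t.
From the ideal rocket equation, Δv = v_e · ln(m₀/m_f) = 2750.0 × ln(5.619) = 2750.0 × 1.7262 ≈ 4747.1 m/s.

Δv ≈ 4750 m/s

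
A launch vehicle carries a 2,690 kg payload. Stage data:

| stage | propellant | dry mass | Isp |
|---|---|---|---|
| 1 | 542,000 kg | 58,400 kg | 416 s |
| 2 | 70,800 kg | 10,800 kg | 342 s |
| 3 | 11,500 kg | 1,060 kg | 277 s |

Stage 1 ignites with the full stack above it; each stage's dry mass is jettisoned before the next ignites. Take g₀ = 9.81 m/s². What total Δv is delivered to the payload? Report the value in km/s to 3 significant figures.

Ignition mass of stage 1 = 542,000+58,400 + 70,800+10,800 + 11,500+1,060 + 2,690 = 697,250 kg.
Stage 1: m₀ = 697,250 kg, m_f = 697,250 − 542,000 = 155,250 kg; Δv = 416×9.81×ln(4.491) = 4081.0×1.5021 ≈ 6130 m/s.
Stage 2: m₀ = 96,850 kg, m_f = 96,850 − 70,800 = 26,050 kg; Δv = 342×9.81×ln(3.718) = 3355.0×1.3131 ≈ 4406 m/s.
Stage 3: m₀ = 15,250 kg, m_f = 15,250 − 11,500 = 3,750 kg; Δv = 277×9.81×ln(4.067) = 2717.4×1.4028 ≈ 3812 m/s.
Total Δv = 6130 + 4406 + 3812 = 14348 m/s.

Δv ≈ 14.3 km/s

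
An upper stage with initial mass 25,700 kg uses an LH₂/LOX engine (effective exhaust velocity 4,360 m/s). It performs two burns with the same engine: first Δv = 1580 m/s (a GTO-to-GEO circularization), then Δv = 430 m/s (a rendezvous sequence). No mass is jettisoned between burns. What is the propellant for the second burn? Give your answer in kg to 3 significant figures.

After the first burn: m = 25700 × exp(−1580/4360.0) = 25700 × 0.69601 = 17,887.5 kg.
After the second burn: m = 17,887.5 × exp(−430/4360.0) = 17,887.5 × 0.90608 = 16,207.5 kg.
Second-burn propellant = 17,887.5 − 16,207.5 = 1,680 kg.

propellant for the second burn ≈ 1680 kg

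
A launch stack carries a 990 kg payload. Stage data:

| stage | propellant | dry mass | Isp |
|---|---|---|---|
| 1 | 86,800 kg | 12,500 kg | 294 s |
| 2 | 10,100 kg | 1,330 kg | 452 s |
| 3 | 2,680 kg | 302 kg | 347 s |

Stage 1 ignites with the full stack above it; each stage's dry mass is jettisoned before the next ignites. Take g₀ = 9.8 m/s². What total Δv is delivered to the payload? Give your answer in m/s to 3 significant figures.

Ignition mass of stage 1 = 86,800+12,500 + 10,100+1,330 + 2,680+302 + 990 = 114,702 kg.
Stage 1: m₀ = 114,702 kg, m_f = 114,702 − 86,800 = 27,902 kg; Δv = 294×9.8×ln(4.111) = 2881.2×1.4136 ≈ 4073 m/s.
Stage 2: m₀ = 15,402 kg, m_f = 15,402 − 10,100 = 5,302 kg; Δv = 452×9.8×ln(2.905) = 4429.6×1.0664 ≈ 4724 m/s.
Stage 3: m₀ = 3,972 kg, m_f = 3,972 − 2,680 = 1,292 kg; Δv = 347×9.8×ln(3.074) = 3400.6×1.1231 ≈ 3819 m/s.
Total Δv = 4073 + 4724 + 3819 = 12616 m/s.

Δv ≈ 12600 m/s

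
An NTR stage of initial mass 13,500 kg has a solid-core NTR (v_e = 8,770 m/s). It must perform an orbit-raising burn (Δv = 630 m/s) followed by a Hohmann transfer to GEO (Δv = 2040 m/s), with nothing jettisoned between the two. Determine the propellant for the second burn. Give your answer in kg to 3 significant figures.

propellant for the second burn ≈ 2610 kg

After the first burn: m = 13500 × exp(−630/8770.0) = 13500 × 0.93068 = 12,564.2 kg.
After the second burn: m = 12,564.2 × exp(−2040/8770.0) = 12,564.2 × 0.79246 = 9,956.63 kg.
Second-burn propellant = 12,564.2 − 9,956.63 = 2,607.57 kg.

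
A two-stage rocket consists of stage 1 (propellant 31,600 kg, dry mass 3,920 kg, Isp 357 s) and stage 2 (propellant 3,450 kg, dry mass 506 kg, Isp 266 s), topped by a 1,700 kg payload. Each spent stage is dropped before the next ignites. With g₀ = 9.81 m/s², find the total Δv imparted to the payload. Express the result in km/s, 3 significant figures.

Δv ≈ 7.57 km/s

Ignition mass of stage 1 = 31,600+3,920 + 3,450+506 + 1,700 = 41,176 kg.
Stage 1: m₀ = 41,176 kg, m_f = 41,176 − 31,600 = 9,576 kg; Δv = 357×9.81×ln(4.3) = 3502.2×1.4586 ≈ 5108 m/s.
Stage 2: m₀ = 5,656 kg, m_f = 5,656 − 3,450 = 2,206 kg; Δv = 266×9.81×ln(2.564) = 2609.5×0.9415 ≈ 2457 m/s.
Total Δv = 5108 + 2457 = 7565 m/s.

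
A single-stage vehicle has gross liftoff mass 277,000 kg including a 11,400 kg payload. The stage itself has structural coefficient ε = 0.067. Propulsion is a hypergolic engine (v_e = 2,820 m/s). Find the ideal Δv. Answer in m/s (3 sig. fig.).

Stage wet mass = m₀ − payload = 277,000 − 11,400 = 265,600 kg.
Stage dry mass = ε × stage wet mass = 0.067 × 265,600 = 17,795.2 kg.
Burnout mass m_f = stage dry + payload = 17,795.2 + 11,400 = 29,195.2 kg.
Δv = v_e · ln(277,000/29,195.2) = 2820.0 × ln(9.488) = 2820.0 × 2.2500 ≈ 6345 m/s.

Δv ≈ 6350 m/s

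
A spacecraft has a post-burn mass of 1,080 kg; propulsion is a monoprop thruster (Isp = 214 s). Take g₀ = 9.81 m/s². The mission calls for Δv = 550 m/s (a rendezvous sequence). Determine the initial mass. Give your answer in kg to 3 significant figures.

v_e = Isp · g₀ = 214 × 9.81 = 2099.3 m/s.
By the Tsiolkovsky rocket equation, m₀/m_f = exp(Δv / v_e) = exp(550 / 2099.3) = exp(0.2620) = 1.2995.
m₀ = m_f × 1.2995 = 1,080 × 1.2995 = 1,403.46 kg.

initial mass ≈ 1400 kg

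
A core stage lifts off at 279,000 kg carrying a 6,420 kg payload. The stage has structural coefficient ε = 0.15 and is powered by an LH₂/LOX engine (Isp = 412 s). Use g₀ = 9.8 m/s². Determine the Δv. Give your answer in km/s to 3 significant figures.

Δv ≈ 7.16 km/s

Stage wet mass = m₀ − payload = 279,000 − 6,420 = 272,580 kg.
Stage dry mass = ε × stage wet mass = 0.15 × 272,580 = 40,887 kg.
Burnout mass m_f = stage dry + payload = 40,887 + 6,420 = 47,307 kg.
v_e = Isp · g₀ = 412 × 9.8 = 4037.6 m/s.
Rocket equation: Δv = v_e · ln(279,000/47,307) = 4037.6 × ln(5.898) = 4037.6 × 1.7746 ≈ 7165 m/s.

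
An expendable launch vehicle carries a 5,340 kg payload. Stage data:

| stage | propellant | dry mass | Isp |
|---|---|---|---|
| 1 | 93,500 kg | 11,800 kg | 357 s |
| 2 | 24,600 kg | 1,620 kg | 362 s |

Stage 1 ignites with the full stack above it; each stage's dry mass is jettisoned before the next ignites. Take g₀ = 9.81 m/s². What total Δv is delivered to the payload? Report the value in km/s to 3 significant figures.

Ignition mass of stage 1 = 93,500+11,800 + 24,600+1,620 + 5,340 = 136,860 kg.
Stage 1: m₀ = 136,860 kg, m_f = 136,860 − 93,500 = 43,360 kg; Δv = 357×9.81×ln(3.156) = 3502.2×1.1494 ≈ 4025 m/s.
Stage 2: m₀ = 31,560 kg, m_f = 31,560 − 24,600 = 6,960 kg; Δv = 362×9.81×ln(4.534) = 3551.2×1.5117 ≈ 5368 m/s.
Total Δv = 4025 + 5368 = 9393 m/s.

Δv ≈ 9.39 km/s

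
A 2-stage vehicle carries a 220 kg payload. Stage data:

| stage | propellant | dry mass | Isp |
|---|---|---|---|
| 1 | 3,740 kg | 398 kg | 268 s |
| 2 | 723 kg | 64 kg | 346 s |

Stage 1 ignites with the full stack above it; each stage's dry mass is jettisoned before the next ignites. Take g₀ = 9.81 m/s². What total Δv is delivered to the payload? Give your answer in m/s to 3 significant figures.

Δv ≈ 7710 m/s

Ignition mass of stage 1 = 3,740+398 + 723+64 + 220 = 5,145 kg.
Stage 1: m₀ = 5,145 kg, m_f = 5,145 − 3,740 = 1,405 kg; Δv = 268×9.81×ln(3.662) = 2629.1×1.2980 ≈ 3413 m/s.
Stage 2: m₀ = 1,007 kg, m_f = 1,007 − 723 = 284 kg; Δv = 346×9.81×ln(3.546) = 3394.3×1.2658 ≈ 4296 m/s.
Total Δv = 3413 + 4296 = 7709 m/s.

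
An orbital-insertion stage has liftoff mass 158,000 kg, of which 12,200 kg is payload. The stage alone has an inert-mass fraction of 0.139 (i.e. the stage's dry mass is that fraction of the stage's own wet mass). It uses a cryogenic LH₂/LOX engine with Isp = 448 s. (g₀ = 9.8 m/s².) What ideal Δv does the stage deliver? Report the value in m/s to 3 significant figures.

Δv ≈ 6950 m/s

Stage wet mass = m₀ − payload = 158,000 − 12,200 = 145,800 kg.
Stage dry mass = ε × stage wet mass = 0.139 × 145,800 = 20,266.2 kg.
Burnout mass m_f = stage dry + payload = 20,266.2 + 12,200 = 32,466.2 kg.
v_e = Isp · g₀ = 448 × 9.8 = 4390.4 m/s.
Rocket equation: Δv = v_e · ln(158,000/32,466.2) = 4390.4 × ln(4.867) = 4390.4 × 1.5824 ≈ 6947 m/s.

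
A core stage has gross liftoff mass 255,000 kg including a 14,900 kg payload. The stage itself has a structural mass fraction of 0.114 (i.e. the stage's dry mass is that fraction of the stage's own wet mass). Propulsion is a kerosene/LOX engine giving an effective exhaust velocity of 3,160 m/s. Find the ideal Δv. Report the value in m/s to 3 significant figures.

Δv ≈ 5680 m/s

Stage wet mass = m₀ − payload = 255,000 − 14,900 = 240,100 kg.
Stage dry mass = ε × stage wet mass = 0.114 × 240,100 = 27,371.4 kg.
Burnout mass m_f = stage dry + payload = 27,371.4 + 14,900 = 42,271.4 kg.
Using Δv = v_e ln(m₀/m_f): Δv = v_e · ln(255,000/42,271.4) = 3160.0 × ln(6.032) = 3160.0 × 1.7972 ≈ 5679 m/s.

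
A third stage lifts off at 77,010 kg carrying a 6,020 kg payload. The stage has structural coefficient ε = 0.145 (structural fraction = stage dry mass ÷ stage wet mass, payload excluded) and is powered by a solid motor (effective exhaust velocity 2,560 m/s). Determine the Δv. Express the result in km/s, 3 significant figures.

Δv ≈ 3.97 km/s

Stage wet mass = m₀ − payload = 77,010 − 6,020 = 70,990 kg.
Stage dry mass = ε × stage wet mass = 0.145 × 70,990 = 10,293.6 kg.
Burnout mass m_f = stage dry + payload = 10,293.6 + 6,020 = 16,313.6 kg.
Rocket equation: Δv = v_e · ln(77,010/16,313.6) = 2560.0 × ln(4.721) = 2560.0 × 1.5519 ≈ 3973 m/s.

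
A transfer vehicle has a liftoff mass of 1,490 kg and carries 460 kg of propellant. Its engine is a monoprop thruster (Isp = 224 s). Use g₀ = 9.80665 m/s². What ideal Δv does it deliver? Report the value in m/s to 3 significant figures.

Δv ≈ 811 m/s

v_e = Isp · g₀ = 224 × 9.80665 = 2196.7 m/s.
m_f = m₀ − m_prop = 1,490 − 460 = 1,030 kg.
Δv = v_e · ln(m₀/m_f) = 2196.7 × ln(1.447) = 2196.7 × 0.3692 ≈ 811.1 m/s.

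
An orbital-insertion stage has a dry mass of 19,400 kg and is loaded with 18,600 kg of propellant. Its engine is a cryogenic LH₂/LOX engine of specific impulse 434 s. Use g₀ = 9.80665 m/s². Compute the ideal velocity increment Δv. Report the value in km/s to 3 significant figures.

v_e = Isp · g₀ = 434 × 9.80665 = 4256.1 m/s.
m₀ = m_dry + m_prop = 19,400 + 18,600 = 38,000 kg.
Rocket equation: Δv = v_e · ln(m₀/m_f) = 4256.1 × ln(1.959) = 4256.1 × 0.6723 ≈ 2861.4 m/s.

Δv ≈ 2.86 km/s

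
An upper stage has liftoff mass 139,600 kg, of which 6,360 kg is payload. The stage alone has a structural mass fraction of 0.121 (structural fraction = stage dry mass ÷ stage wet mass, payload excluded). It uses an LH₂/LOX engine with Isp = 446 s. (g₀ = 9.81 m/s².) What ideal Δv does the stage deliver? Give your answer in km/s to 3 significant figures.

Δv ≈ 7.99 km/s

Stage wet mass = m₀ − payload = 139,600 − 6,360 = 133,240 kg.
Stage dry mass = ε × stage wet mass = 0.121 × 133,240 = 16,122 kg.
Burnout mass m_f = stage dry + payload = 16,122 + 6,360 = 22,482 kg.
v_e = Isp · g₀ = 446 × 9.81 = 4375.3 m/s.
From the ideal rocket equation, Δv = v_e · ln(139,600/22,482) = 4375.3 × ln(6.209) = 4375.3 × 1.8261 ≈ 7990 m/s.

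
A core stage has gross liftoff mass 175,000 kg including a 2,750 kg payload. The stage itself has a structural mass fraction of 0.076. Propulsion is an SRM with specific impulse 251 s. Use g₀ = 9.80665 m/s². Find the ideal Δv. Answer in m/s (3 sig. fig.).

Stage wet mass = m₀ − payload = 175,000 − 2,750 = 172,250 kg.
Stage dry mass = ε × stage wet mass = 0.076 × 172,250 = 13,091 kg.
Burnout mass m_f = stage dry + payload = 13,091 + 2,750 = 15,841 kg.
v_e = Isp · g₀ = 251 × 9.80665 = 2461.5 m/s.
Δv = v_e · ln(175,000/15,841) = 2461.5 × ln(11.05) = 2461.5 × 2.4022 ≈ 5913 m/s.

Δv ≈ 5910 m/s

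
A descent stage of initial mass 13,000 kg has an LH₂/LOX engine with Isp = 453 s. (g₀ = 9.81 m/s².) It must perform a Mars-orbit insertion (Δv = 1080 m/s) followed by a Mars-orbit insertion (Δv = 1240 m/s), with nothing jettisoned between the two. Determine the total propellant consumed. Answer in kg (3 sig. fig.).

total propellant consumed ≈ 5290 kg

v_e = Isp · g₀ = 453 × 9.81 = 4443.9 m/s.
After the first burn: m = 13000 × exp(−1080/4443.9) = 13000 × 0.78425 = 10,195.3 kg.
After the second burn: m = 10,195.3 × exp(−1240/4443.9) = 10,195.3 × 0.75652 = 7,712.95 kg.
Total propellant = m₀ − m_final = 13000 − 7,712.95 = 5,287.05 kg.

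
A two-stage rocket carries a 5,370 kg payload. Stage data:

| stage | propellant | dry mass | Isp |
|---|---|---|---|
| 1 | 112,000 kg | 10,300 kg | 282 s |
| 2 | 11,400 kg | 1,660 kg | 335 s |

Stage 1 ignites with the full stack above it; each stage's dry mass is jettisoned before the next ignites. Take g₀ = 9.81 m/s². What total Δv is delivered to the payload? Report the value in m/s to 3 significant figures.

Ignition mass of stage 1 = 112,000+10,300 + 11,400+1,660 + 5,370 = 140,730 kg.
Stage 1: m₀ = 140,730 kg, m_f = 140,730 − 112,000 = 28,730 kg; Δv = 282×9.81×ln(4.898) = 2766.4×1.5889 ≈ 4396 m/s.
Stage 2: m₀ = 18,430 kg, m_f = 18,430 − 11,400 = 7,030 kg; Δv = 335×9.81×ln(2.622) = 3286.4×0.9638 ≈ 3167 m/s.
Total Δv = 4396 + 3167 = 7563 m/s.

Δv ≈ 7560 m/s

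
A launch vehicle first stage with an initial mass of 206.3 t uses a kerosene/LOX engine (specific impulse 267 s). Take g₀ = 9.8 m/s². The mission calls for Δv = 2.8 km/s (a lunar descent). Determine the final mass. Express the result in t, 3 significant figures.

final mass ≈ 70.8 t

v_e = Isp · g₀ = 267 × 9.8 = 2616.6 m/s.
Rocket equation: m₀/m_f = exp(Δv / v_e) = exp(2800 / 2616.6) = exp(1.0701) = 2.9156.
m_f = m₀ / 2.9156 = 206.3 / 2.9156 = 70.7573 t.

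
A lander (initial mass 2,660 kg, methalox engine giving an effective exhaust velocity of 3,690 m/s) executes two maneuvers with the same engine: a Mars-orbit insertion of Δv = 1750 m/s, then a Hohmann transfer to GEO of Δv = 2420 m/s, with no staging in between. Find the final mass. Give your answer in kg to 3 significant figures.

final mass ≈ 859 kg

After the first burn: m = 2660 × exp(−1750/3690.0) = 2660 × 0.62235 = 1,655.45 kg.
After the second burn: m = 1,655.45 × exp(−2420/3690.0) = 1,655.45 × 0.51901 = 859.195 kg.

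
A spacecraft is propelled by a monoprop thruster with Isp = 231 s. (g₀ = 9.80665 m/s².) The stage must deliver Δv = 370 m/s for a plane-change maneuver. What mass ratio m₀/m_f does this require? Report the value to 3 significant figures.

mass ratio ≈ 1.18

v_e = Isp · g₀ = 231 × 9.80665 = 2265.3 m/s.
m₀/m_f = exp(Δv / v_e) = exp(370 / 2265.3) = exp(0.1633) = 1.1774.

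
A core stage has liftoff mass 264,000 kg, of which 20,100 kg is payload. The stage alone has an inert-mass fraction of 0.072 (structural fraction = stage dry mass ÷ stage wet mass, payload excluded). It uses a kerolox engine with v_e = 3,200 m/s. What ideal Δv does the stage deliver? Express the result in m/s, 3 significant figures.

Δv ≈ 6230 m/s

Stage wet mass = m₀ − payload = 264,000 − 20,100 = 243,900 kg.
Stage dry mass = ε × stage wet mass = 0.072 × 243,900 = 17,560.8 kg.
Burnout mass m_f = stage dry + payload = 17,560.8 + 20,100 = 37,660.8 kg.
Δv = v_e · ln(264,000/37,660.8) = 3200.0 × ln(7.01) = 3200.0 × 1.9473 ≈ 6231 m/s.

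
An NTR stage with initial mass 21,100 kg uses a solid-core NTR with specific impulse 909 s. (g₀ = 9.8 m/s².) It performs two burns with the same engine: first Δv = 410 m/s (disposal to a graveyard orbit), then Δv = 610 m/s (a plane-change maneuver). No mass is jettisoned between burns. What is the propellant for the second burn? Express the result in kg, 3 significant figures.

v_e = Isp · g₀ = 909 × 9.8 = 8908.2 m/s.
After the first burn: m = 21100 × exp(−410/8908.2) = 21100 × 0.95502 = 20,150.9 kg.
After the second burn: m = 20,150.9 × exp(−610/8908.2) = 20,150.9 × 0.93382 = 18,817.3 kg.
Second-burn propellant = 20,150.9 − 18,817.3 = 1,333.6 kg.

propellant for the second burn ≈ 1330 kg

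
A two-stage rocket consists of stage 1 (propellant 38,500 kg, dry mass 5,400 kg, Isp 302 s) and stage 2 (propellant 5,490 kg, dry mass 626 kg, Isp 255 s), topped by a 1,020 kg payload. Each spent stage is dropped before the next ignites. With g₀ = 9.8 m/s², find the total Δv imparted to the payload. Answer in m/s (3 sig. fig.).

Ignition mass of stage 1 = 38,500+5,400 + 5,490+626 + 1,020 = 51,036 kg.
Stage 1: m₀ = 51,036 kg, m_f = 51,036 − 38,500 = 12,536 kg; Δv = 302×9.8×ln(4.071) = 2959.6×1.4039 ≈ 4155 m/s.
Stage 2: m₀ = 7,136 kg, m_f = 7,136 − 5,490 = 1,646 kg; Δv = 255×9.8×ln(4.335) = 2499.0×1.4668 ≈ 3666 m/s.
Total Δv = 4155 + 3666 = 7821 m/s.

Δv ≈ 7820 m/s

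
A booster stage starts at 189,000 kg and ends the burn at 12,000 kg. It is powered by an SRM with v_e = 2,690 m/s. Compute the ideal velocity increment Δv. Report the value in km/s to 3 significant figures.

Δv ≈ 7.42 km/s

Rocket equation: Δv = v_e · ln(m₀/m_f) = 2690.0 × ln(15.75) = 2690.0 × 2.7568 ≈ 7415.9 m/s.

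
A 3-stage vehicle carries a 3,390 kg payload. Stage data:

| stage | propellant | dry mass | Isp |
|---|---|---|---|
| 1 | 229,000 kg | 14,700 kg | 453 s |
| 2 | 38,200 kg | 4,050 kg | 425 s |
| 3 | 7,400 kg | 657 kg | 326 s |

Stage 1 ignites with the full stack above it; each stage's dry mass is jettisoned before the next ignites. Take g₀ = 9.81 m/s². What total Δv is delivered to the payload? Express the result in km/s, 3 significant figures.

Ignition mass of stage 1 = 229,000+14,700 + 38,200+4,050 + 7,400+657 + 3,390 = 297,397 kg.
Stage 1: m₀ = 297,397 kg, m_f = 297,397 − 229,000 = 68,397 kg; Δv = 453×9.81×ln(4.348) = 4443.9×1.4697 ≈ 6531 m/s.
Stage 2: m₀ = 53,697 kg, m_f = 53,697 − 38,200 = 15,497 kg; Δv = 425×9.81×ln(3.465) = 4169.2×1.2427 ≈ 5181 m/s.
Stage 3: m₀ = 11,447 kg, m_f = 11,447 − 7,400 = 4,047 kg; Δv = 326×9.81×ln(2.829) = 3198.1×1.0398 ≈ 3325 m/s.
Total Δv = 6531 + 5181 + 3325 = 15037 m/s.

Δv ≈ 15.0 km/s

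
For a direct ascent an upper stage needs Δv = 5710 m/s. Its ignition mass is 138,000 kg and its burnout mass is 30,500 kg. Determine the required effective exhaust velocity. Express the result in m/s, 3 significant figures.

v_e ≈ 3780 m/s

ln(m₀/m_f) = ln(138000/30500) = ln(4.525) = 1.5095.
From the ideal rocket equation, v_e = Δv / ln(m₀/m_f) = 5710 / 1.5095 = 3782.6 m/s.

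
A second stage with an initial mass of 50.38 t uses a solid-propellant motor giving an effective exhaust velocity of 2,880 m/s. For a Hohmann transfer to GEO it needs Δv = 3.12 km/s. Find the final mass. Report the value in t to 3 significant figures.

final mass ≈ 17.1 t

From the ideal rocket equation, m₀/m_f = exp(Δv / v_e) = exp(3120 / 2880.0) = exp(1.0833) = 2.9545.
m_f = m₀ / 2.9545 = 50.38 / 2.9545 = 17.052 t.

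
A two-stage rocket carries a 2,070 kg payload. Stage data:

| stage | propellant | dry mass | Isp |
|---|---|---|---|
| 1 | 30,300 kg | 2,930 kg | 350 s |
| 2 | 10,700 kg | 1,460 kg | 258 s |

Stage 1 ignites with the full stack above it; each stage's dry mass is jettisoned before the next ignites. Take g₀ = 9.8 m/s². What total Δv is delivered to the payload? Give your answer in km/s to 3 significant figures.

Δv ≈ 7.01 km/s

Ignition mass of stage 1 = 30,300+2,930 + 10,700+1,460 + 2,070 = 47,460 kg.
Stage 1: m₀ = 47,460 kg, m_f = 47,460 − 30,300 = 17,160 kg; Δv = 350×9.8×ln(2.766) = 3430.0×1.0173 ≈ 3489 m/s.
Stage 2: m₀ = 14,230 kg, m_f = 14,230 − 10,700 = 3,530 kg; Δv = 258×9.8×ln(4.031) = 2528.4×1.3941 ≈ 3525 m/s.
Total Δv = 3489 + 3525 = 7014 m/s.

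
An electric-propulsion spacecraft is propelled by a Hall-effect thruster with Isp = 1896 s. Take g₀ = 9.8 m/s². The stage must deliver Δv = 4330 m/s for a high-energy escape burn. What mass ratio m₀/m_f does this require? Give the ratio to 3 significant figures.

v_e = Isp · g₀ = 1896 × 9.8 = 18580.8 m/s.
By the Tsiolkovsky rocket equation, m₀/m_f = exp(Δv / v_e) = exp(4330 / 18580.8) = exp(0.2330) = 1.2624.

mass ratio ≈ 1.26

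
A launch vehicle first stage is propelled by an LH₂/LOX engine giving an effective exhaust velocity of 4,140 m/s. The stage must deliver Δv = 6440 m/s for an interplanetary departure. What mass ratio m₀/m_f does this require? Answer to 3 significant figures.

By the Tsiolkovsky rocket equation, m₀/m_f = exp(Δv / v_e) = exp(6440 / 4140.0) = exp(1.5556) = 4.7377.

mass ratio ≈ 4.74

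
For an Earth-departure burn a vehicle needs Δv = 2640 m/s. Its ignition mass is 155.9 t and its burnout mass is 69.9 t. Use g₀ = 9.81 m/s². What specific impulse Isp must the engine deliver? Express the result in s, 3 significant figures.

Isp ≈ 335 s

ln(m₀/m_f) = ln(155900/69900) = ln(2.23) = 0.8021.
Rocket equation: v_e = Δv / ln(m₀/m_f) = 2640 / 0.8021 = 3291.2 m/s.
Isp = v_e / g₀ = 3291.2 / 9.81 = 335.5 s.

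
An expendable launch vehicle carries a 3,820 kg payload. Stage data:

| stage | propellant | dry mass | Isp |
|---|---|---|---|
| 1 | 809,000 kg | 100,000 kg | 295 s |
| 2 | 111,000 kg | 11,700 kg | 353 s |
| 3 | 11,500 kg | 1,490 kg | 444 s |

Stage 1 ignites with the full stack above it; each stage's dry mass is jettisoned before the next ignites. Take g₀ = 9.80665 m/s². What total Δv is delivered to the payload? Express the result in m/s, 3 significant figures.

Ignition mass of stage 1 = 809,000+100,000 + 111,000+11,700 + 11,500+1,490 + 3,820 = 1,048,510 kg.
Stage 1: m₀ = 1,048,510 kg, m_f = 1,048,510 − 809,000 = 239,510 kg; Δv = 295×9.80665×ln(4.378) = 2893.0×1.4765 ≈ 4272 m/s.
Stage 2: m₀ = 139,510 kg, m_f = 139,510 − 111,000 = 28,510 kg; Δv = 353×9.80665×ln(4.893) = 3461.7×1.5879 ≈ 5497 m/s.
Stage 3: m₀ = 16,810 kg, m_f = 16,810 − 11,500 = 5,310 kg; Δv = 444×9.80665×ln(3.166) = 4354.2×1.1524 ≈ 5018 m/s.
Total Δv = 4272 + 5497 + 5018 = 14787 m/s.

Δv ≈ 14800 m/s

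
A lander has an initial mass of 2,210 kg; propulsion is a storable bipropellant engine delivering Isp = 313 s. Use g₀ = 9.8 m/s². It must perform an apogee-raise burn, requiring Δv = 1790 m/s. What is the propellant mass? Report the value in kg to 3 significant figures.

propellant mass ≈ 977 kg

v_e = Isp · g₀ = 313 × 9.8 = 3067.4 m/s.
From the ideal rocket equation, m₀/m_f = exp(Δv / v_e) = exp(1790 / 3067.4) = exp(0.5836) = 1.7924.
m_f = 2,210 / 1.7924 = 1,232.98 kg, so propellant = m₀ − m_f = 2,210 − 1,232.98 = 977.02 kg.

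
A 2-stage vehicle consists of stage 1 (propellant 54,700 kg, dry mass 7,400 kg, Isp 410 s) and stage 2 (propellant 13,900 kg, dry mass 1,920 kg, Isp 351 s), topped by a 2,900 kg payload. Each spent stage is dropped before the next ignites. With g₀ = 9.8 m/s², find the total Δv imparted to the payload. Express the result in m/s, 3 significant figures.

Δv ≈ 9210 m/s

Ignition mass of stage 1 = 54,700+7,400 + 13,900+1,920 + 2,900 = 80,820 kg.
Stage 1: m₀ = 80,820 kg, m_f = 80,820 − 54,700 = 26,120 kg; Δv = 410×9.8×ln(3.094) = 4018.0×1.1295 ≈ 4538 m/s.
Stage 2: m₀ = 18,720 kg, m_f = 18,720 − 13,900 = 4,820 kg; Δv = 351×9.8×ln(3.884) = 3439.8×1.3568 ≈ 4667 m/s.
Total Δv = 4538 + 4667 = 9205 m/s.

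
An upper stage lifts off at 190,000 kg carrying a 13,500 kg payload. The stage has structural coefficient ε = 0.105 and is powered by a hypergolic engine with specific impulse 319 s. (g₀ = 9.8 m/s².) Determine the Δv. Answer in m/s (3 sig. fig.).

Δv ≈ 5570 m/s

Stage wet mass = m₀ − payload = 190,000 − 13,500 = 176,500 kg.
Stage dry mass = ε × stage wet mass = 0.105 × 176,500 = 18,532.5 kg.
Burnout mass m_f = stage dry + payload = 18,532.5 + 13,500 = 32,032.5 kg.
v_e = Isp · g₀ = 319 × 9.8 = 3126.2 m/s.
Using Δv = v_e ln(m₀/m_f): Δv = v_e · ln(190,000/32,032.5) = 3126.2 × ln(5.931) = 3126.2 × 1.7803 ≈ 5565 m/s.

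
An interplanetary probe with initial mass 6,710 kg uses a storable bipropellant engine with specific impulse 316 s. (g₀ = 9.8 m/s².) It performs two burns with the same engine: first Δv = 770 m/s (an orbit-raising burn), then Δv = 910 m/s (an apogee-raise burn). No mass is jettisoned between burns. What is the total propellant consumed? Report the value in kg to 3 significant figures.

v_e = Isp · g₀ = 316 × 9.8 = 3096.8 m/s.
After the first burn: m = 6710 × exp(−770/3096.8) = 6710 × 0.77986 = 5,232.86 kg.
After the second burn: m = 5,232.86 × exp(−910/3096.8) = 5,232.86 × 0.74539 = 3,900.52 kg.
Total propellant = m₀ − m_final = 6710 − 3,900.52 = 2,809.48 kg.

total propellant consumed ≈ 2810 kg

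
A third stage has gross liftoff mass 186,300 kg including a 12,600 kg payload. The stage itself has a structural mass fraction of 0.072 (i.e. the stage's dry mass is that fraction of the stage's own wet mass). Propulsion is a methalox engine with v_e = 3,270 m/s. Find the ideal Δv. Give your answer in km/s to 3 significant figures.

Δv ≈ 6.55 km/s

Stage wet mass = m₀ − payload = 186,300 − 12,600 = 173,700 kg.
Stage dry mass = ε × stage wet mass = 0.072 × 173,700 = 12,506.4 kg.
Burnout mass m_f = stage dry + payload = 12,506.4 + 12,600 = 25,106.4 kg.
Δv = v_e · ln(186,300/25,106.4) = 3270.0 × ln(7.42) = 3270.0 × 2.0042 ≈ 6554 m/s.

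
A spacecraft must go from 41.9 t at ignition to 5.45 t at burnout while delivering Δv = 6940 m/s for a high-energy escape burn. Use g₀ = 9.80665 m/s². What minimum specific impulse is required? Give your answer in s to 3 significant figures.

Isp ≈ 347 s

ln(m₀/m_f) = ln(41900/5450) = ln(7.688) = 2.0397.
From the ideal rocket equation, v_e = Δv / ln(m₀/m_f) = 6940 / 2.0397 = 3402.5 m/s.
Isp = v_e / g₀ = 3402.5 / 9.80665 = 347.0 s.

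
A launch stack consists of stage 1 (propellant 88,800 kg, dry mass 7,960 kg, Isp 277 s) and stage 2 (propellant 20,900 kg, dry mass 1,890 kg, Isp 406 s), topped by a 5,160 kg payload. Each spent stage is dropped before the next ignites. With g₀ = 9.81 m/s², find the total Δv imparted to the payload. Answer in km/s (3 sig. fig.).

Ignition mass of stage 1 = 88,800+7,960 + 20,900+1,890 + 5,160 = 124,710 kg.
Stage 1: m₀ = 124,710 kg, m_f = 124,710 − 88,800 = 35,910 kg; Δv = 277×9.81×ln(3.473) = 2717.4×1.2450 ≈ 3383 m/s.
Stage 2: m₀ = 27,950 kg, m_f = 27,950 − 20,900 = 7,050 kg; Δv = 406×9.81×ln(3.965) = 3982.9×1.3774 ≈ 5486 m/s.
Total Δv = 3383 + 5486 = 8869 m/s.

Δv ≈ 8.87 km/s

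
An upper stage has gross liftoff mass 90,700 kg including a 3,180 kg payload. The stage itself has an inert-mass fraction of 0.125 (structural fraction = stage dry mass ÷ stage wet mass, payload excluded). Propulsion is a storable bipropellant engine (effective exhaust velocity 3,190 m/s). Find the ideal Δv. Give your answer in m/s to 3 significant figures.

Stage wet mass = m₀ − payload = 90,700 − 3,180 = 87,520 kg.
Stage dry mass = ε × stage wet mass = 0.125 × 87,520 = 10,940 kg.
Burnout mass m_f = stage dry + payload = 10,940 + 3,180 = 14,120 kg.
Rocket equation: Δv = v_e · ln(90,700/14,120) = 3190.0 × ln(6.424) = 3190.0 × 1.8600 ≈ 5933 m/s.

Δv ≈ 5930 m/s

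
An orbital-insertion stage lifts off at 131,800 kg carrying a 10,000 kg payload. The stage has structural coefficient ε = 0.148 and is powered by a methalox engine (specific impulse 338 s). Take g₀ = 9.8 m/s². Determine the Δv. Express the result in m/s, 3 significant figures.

Stage wet mass = m₀ − payload = 131,800 − 10,000 = 121,800 kg.
Stage dry mass = ε × stage wet mass = 0.148 × 121,800 = 18,026.4 kg.
Burnout mass m_f = stage dry + payload = 18,026.4 + 10,000 = 28,026.4 kg.
v_e = Isp · g₀ = 338 × 9.8 = 3312.4 m/s.
Using Δv = v_e ln(m₀/m_f): Δv = v_e · ln(131,800/28,026.4) = 3312.4 × ln(4.703) = 3312.4 × 1.5481 ≈ 5128 m/s.

Δv ≈ 5130 m/s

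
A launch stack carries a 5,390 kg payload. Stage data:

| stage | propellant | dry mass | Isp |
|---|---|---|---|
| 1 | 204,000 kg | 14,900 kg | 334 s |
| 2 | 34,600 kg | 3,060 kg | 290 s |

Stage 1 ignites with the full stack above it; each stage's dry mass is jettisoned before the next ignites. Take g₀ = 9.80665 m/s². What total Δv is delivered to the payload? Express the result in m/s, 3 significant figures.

Ignition mass of stage 1 = 204,000+14,900 + 34,600+3,060 + 5,390 = 261,950 kg.
Stage 1: m₀ = 261,950 kg, m_f = 261,950 − 204,000 = 57,950 kg; Δv = 334×9.80665×ln(4.52) = 3275.4×1.5086 ≈ 4941 m/s.
Stage 2: m₀ = 43,050 kg, m_f = 43,050 − 34,600 = 8,450 kg; Δv = 290×9.80665×ln(5.095) = 2843.9×1.6282 ≈ 4630 m/s.
Total Δv = 4941 + 4630 = 9571 m/s.

Δv ≈ 9570 m/s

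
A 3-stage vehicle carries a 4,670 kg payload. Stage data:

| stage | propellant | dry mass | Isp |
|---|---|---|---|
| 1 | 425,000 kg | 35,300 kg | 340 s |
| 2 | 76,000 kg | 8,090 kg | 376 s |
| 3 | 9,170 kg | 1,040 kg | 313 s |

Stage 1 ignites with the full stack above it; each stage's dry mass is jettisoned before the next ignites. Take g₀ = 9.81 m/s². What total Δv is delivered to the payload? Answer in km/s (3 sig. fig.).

Ignition mass of stage 1 = 425,000+35,300 + 76,000+8,090 + 9,170+1,040 + 4,670 = 559,270 kg.
Stage 1: m₀ = 559,270 kg, m_f = 559,270 − 425,000 = 134,270 kg; Δv = 340×9.81×ln(4.165) = 3335.4×1.4268 ≈ 4759 m/s.
Stage 2: m₀ = 98,970 kg, m_f = 98,970 − 76,000 = 22,970 kg; Δv = 376×9.81×ln(4.309) = 3688.6×1.4606 ≈ 5388 m/s.
Stage 3: m₀ = 14,880 kg, m_f = 14,880 − 9,170 = 5,710 kg; Δv = 313×9.81×ln(2.606) = 3070.5×0.9578 ≈ 2941 m/s.
Total Δv = 4759 + 5388 + 2941 = 13088 m/s.

Δv ≈ 13.1 km/s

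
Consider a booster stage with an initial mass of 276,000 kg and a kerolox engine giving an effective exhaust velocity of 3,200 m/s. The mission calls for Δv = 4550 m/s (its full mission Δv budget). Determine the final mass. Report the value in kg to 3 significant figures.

By the Tsiolkovsky rocket equation, m₀/m_f = exp(Δv / v_e) = exp(4550 / 3200.0) = exp(1.4219) = 4.1449.
m_f = m₀ / 4.1449 = 276,000 / 4.1449 = 66,587.9 kg.

final mass ≈ 66600 kg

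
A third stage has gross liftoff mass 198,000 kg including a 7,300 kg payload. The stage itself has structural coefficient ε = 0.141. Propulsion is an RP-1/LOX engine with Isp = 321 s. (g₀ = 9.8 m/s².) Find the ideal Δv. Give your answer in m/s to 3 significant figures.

Δv ≈ 5530 m/s

Stage wet mass = m₀ − payload = 198,000 − 7,300 = 190,700 kg.
Stage dry mass = ε × stage wet mass = 0.141 × 190,700 = 26,888.7 kg.
Burnout mass m_f = stage dry + payload = 26,888.7 + 7,300 = 34,188.7 kg.
v_e = Isp · g₀ = 321 × 9.8 = 3145.8 m/s.
Using Δv = v_e ln(m₀/m_f): Δv = v_e · ln(198,000/34,188.7) = 3145.8 × ln(5.791) = 3145.8 × 1.7564 ≈ 5525 m/s.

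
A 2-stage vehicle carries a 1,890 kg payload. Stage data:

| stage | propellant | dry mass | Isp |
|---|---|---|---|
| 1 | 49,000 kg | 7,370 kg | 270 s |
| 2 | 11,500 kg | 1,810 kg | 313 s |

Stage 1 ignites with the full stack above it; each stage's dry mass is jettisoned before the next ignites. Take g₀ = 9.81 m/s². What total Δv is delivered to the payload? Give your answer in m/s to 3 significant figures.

Δv ≈ 7400 m/s

Ignition mass of stage 1 = 49,000+7,370 + 11,500+1,810 + 1,890 = 71,570 kg.
Stage 1: m₀ = 71,570 kg, m_f = 71,570 − 49,000 = 22,570 kg; Δv = 270×9.81×ln(3.171) = 2648.7×1.1541 ≈ 3057 m/s.
Stage 2: m₀ = 15,200 kg, m_f = 15,200 − 11,500 = 3,700 kg; Δv = 313×9.81×ln(4.108) = 3070.5×1.4130 ≈ 4339 m/s.
Total Δv = 3057 + 4339 = 7396 m/s.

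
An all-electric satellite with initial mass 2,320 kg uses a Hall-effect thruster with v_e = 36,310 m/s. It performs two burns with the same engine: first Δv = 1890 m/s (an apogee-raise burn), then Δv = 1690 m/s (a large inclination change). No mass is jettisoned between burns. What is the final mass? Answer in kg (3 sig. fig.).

After the first burn: m = 2320 × exp(−1890/36310.0) = 2320 × 0.94928 = 2,202.33 kg.
After the second burn: m = 2,202.33 × exp(−1690/36310.0) = 2,202.33 × 0.95452 = 2,102.17 kg.

final mass ≈ 2100 kg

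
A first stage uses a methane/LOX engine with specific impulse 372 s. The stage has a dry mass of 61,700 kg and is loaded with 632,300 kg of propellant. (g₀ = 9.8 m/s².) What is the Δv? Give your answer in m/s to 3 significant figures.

Δv ≈ 8820 m/s

v_e = Isp · g₀ = 372 × 9.8 = 3645.6 m/s.
m₀ = m_dry + m_prop = 61,700 + 632,300 = 694,000 kg.
Δv = v_e · ln(m₀/m_f) = 3645.6 × ln(11.25) = 3645.6 × 2.4202 ≈ 8823.0 m/s.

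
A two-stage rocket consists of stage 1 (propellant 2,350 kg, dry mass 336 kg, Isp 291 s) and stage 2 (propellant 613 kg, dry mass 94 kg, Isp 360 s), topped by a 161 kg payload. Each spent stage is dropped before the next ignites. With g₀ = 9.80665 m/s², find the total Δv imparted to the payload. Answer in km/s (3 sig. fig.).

Ignition mass of stage 1 = 2,350+336 + 613+94 + 161 = 3,554 kg.
Stage 1: m₀ = 3,554 kg, m_f = 3,554 − 2,350 = 1,204 kg; Δv = 291×9.80665×ln(2.952) = 2853.7×1.0824 ≈ 3089 m/s.
Stage 2: m₀ = 868 kg, m_f = 868 − 613 = 255 kg; Δv = 360×9.80665×ln(3.404) = 3530.4×1.2249 ≈ 4324 m/s.
Total Δv = 3089 + 4324 = 7413 m/s.

Δv ≈ 7.41 km/s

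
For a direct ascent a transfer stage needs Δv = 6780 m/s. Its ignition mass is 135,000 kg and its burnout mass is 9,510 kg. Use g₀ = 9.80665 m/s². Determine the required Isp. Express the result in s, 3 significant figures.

Isp ≈ 261 s

ln(m₀/m_f) = ln(135000/9510) = ln(14.2) = 2.6529.
v_e = Δv / ln(m₀/m_f) = 6780 / 2.6529 = 2555.7 m/s.
Isp = v_e / g₀ = 2555.7 / 9.80665 = 260.6 s.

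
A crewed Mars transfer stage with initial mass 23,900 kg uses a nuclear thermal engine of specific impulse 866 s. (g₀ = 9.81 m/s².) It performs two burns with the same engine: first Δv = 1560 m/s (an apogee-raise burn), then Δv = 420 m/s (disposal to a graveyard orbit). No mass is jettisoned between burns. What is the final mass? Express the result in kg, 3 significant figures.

final mass ≈ 18900 kg

v_e = Isp · g₀ = 866 × 9.81 = 8495.5 m/s.
After the first burn: m = 23900 × exp(−1560/8495.5) = 23900 × 0.83225 = 19,890.8 kg.
After the second burn: m = 19,890.8 × exp(−420/8495.5) = 19,890.8 × 0.95176 = 18,931.3 kg.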